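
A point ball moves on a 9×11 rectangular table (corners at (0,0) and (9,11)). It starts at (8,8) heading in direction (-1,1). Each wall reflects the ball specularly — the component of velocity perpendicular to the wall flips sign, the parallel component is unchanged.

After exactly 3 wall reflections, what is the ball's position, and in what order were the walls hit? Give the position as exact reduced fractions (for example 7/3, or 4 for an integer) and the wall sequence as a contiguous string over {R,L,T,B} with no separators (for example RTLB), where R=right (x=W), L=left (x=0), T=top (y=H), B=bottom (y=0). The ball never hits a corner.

Final position: (6,0)
Wall sequence: TLB

1. t=3 → T at (5,11); v=(-1,-1)
2. t=5 → L at (0,6); v=(1,-1)
3. t=6 → B at (6,0); v=(1,1)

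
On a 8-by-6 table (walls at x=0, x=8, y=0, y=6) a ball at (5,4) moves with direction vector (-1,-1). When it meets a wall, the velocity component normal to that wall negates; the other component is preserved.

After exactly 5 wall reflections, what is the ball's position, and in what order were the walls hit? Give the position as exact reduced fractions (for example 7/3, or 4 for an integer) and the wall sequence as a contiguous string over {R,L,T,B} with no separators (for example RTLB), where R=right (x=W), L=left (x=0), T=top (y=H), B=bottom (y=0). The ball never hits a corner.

1. t=4 → B at (1,0); v=(-1,1)
2. t=1 → L at (0,1); v=(1,1)
3. t=5 → T at (5,6); v=(1,-1)
4. t=3 → R at (8,3); v=(-1,-1)
5. t=3 → B at (5,0); v=(-1,1)

Final position: (5,0)
Wall sequence: BLTRB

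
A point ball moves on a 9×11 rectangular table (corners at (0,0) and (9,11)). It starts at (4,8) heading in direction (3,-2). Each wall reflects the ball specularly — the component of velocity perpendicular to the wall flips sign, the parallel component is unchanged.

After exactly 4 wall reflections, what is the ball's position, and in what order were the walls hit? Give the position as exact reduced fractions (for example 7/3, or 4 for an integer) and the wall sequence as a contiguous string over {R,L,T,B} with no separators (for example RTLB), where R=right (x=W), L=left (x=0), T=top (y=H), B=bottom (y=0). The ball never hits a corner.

Final position: (9,22/3)
Wall sequence: RBLR

1. t=5/3 → R at (9,14/3); v=(-3,-2)
2. t=7/3 → B at (2,0); v=(-3,2)
3. t=2/3 → L at (0,4/3); v=(3,2)
4. t=3 → R at (9,22/3); v=(-3,2)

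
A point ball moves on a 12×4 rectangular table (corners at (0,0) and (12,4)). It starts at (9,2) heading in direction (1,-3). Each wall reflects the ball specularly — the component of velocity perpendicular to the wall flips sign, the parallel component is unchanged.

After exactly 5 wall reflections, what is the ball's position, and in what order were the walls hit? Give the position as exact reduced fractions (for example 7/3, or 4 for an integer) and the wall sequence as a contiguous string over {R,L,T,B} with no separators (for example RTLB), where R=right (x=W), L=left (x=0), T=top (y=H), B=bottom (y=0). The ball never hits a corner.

Final position: (31/3,4)
Wall sequence: BTRBT

1. t=2/3 → B at (29/3,0); v=(1,3)
2. t=4/3 → T at (11,4); v=(1,-3)
3. t=1 → R at (12,1); v=(-1,-3)
4. t=1/3 → B at (35/3,0); v=(-1,3)
5. t=4/3 → T at (31/3,4); v=(-1,-3)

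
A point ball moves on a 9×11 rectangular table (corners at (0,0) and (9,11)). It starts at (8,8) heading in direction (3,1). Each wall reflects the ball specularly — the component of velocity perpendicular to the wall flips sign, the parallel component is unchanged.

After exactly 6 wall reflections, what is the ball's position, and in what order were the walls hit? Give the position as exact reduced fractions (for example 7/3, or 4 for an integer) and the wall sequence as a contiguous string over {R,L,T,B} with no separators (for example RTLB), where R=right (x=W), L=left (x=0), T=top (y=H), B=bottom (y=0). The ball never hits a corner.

1. t=1/3 → R at (9,25/3); v=(-3,1)
2. t=8/3 → T at (1,11); v=(-3,-1)
3. t=1/3 → L at (0,32/3); v=(3,-1)
4. t=3 → R at (9,23/3); v=(-3,-1)
5. t=3 → L at (0,14/3); v=(3,-1)
6. t=3 → R at (9,5/3); v=(-3,-1)

Final position: (9,5/3)
Wall sequence: RTLRLR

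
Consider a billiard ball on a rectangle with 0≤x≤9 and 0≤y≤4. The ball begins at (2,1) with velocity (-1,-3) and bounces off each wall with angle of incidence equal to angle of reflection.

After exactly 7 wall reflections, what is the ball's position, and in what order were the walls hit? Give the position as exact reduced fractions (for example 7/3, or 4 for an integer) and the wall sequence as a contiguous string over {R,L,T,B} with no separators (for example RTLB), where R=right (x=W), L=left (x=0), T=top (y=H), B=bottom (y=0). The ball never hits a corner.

Final position: (5,4)
Wall sequence: BTLBTBT

1. t=1/3 → B at (5/3,0); v=(-1,3)
2. t=4/3 → T at (1/3,4); v=(-1,-3)
3. t=1/3 → L at (0,3); v=(1,-3)
4. t=1 → B at (1,0); v=(1,3)
5. t=4/3 → T at (7/3,4); v=(1,-3)
6. t=4/3 → B at (11/3,0); v=(1,3)
7. t=4/3 → T at (5,4); v=(1,-3)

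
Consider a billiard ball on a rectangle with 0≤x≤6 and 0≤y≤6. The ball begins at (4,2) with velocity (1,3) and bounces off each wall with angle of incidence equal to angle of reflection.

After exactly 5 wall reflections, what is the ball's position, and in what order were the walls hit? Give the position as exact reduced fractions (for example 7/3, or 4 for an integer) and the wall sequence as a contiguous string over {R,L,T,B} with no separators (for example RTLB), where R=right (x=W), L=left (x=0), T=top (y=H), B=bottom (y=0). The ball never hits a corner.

Final position: (2/3,0)
Wall sequence: TRBTB

1. t=4/3 → T at (16/3,6); v=(1,-3)
2. t=2/3 → R at (6,4); v=(-1,-3)
3. t=4/3 → B at (14/3,0); v=(-1,3)
4. t=2 → T at (8/3,6); v=(-1,-3)
5. t=2 → B at (2/3,0); v=(-1,3)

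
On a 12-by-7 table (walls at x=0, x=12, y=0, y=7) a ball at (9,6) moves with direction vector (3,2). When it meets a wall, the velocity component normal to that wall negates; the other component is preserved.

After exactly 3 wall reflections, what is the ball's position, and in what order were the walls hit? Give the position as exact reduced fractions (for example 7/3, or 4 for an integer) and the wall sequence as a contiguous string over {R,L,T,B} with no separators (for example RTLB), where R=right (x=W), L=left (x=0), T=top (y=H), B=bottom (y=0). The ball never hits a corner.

Final position: (3,0)
Wall sequence: TRB

1. t=1/2 → T at (21/2,7); v=(3,-2)
2. t=1/2 → R at (12,6); v=(-3,-2)
3. t=3 → B at (3,0); v=(-3,2)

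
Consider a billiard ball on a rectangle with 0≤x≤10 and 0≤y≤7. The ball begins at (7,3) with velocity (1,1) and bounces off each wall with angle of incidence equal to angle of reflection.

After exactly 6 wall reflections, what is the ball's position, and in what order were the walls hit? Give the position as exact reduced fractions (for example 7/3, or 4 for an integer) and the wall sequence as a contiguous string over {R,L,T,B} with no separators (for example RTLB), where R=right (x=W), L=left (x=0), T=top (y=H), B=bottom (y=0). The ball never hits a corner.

Final position: (10,2)
Wall sequence: RTBLTR

1. t=3 → R at (10,6); v=(-1,1)
2. t=1 → T at (9,7); v=(-1,-1)
3. t=7 → B at (2,0); v=(-1,1)
4. t=2 → L at (0,2); v=(1,1)
5. t=5 → T at (5,7); v=(1,-1)
6. t=5 → R at (10,2); v=(-1,-1)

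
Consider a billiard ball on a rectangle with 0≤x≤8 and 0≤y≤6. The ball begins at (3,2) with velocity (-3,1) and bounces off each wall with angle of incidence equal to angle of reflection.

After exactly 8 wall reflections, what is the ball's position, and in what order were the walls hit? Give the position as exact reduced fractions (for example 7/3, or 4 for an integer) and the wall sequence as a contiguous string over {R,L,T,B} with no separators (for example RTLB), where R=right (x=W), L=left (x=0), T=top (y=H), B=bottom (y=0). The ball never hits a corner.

Final position: (8,13/3)
Wall sequence: LRTLRBLR

1. t=1 → L at (0,3); v=(3,1)
2. t=8/3 → R at (8,17/3); v=(-3,1)
3. t=1/3 → T at (7,6); v=(-3,-1)
4. t=7/3 → L at (0,11/3); v=(3,-1)
5. t=8/3 → R at (8,1); v=(-3,-1)
6. t=1 → B at (5,0); v=(-3,1)
7. t=5/3 → L at (0,5/3); v=(3,1)
8. t=8/3 → R at (8,13/3); v=(-3,1)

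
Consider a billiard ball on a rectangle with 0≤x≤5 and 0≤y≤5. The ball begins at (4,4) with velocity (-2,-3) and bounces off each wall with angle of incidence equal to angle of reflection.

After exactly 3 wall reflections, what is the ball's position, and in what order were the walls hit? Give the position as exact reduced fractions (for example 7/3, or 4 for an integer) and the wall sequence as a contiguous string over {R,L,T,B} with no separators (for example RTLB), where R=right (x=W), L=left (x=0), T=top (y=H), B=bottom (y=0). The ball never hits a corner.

1. t=4/3 → B at (4/3,0); v=(-2,3)
2. t=2/3 → L at (0,2); v=(2,3)
3. t=1 → T at (2,5); v=(2,-3)

Final position: (2,5)
Wall sequence: BLT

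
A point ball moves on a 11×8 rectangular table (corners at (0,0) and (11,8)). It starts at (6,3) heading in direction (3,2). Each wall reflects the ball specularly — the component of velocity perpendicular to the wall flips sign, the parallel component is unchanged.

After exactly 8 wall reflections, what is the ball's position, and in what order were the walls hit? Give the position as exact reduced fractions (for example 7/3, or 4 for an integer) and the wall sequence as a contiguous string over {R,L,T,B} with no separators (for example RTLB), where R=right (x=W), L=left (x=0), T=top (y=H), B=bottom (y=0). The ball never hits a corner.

Final position: (11/2,0)
Wall sequence: RTLBRTLB

1. t=5/3 → R at (11,19/3); v=(-3,2)
2. t=5/6 → T at (17/2,8); v=(-3,-2)
3. t=17/6 → L at (0,7/3); v=(3,-2)
4. t=7/6 → B at (7/2,0); v=(3,2)
5. t=5/2 → R at (11,5); v=(-3,2)
6. t=3/2 → T at (13/2,8); v=(-3,-2)
7. t=13/6 → L at (0,11/3); v=(3,-2)
8. t=11/6 → B at (11/2,0); v=(3,2)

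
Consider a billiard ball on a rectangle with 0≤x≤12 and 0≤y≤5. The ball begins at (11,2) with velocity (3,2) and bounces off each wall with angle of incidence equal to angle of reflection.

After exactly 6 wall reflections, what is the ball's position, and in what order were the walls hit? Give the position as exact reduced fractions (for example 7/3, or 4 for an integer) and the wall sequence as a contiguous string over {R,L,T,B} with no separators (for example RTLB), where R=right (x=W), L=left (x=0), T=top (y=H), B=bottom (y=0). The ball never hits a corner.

Final position: (12,4/3)
Wall sequence: RTBLTR

1. t=1/3 → R at (12,8/3); v=(-3,2)
2. t=7/6 → T at (17/2,5); v=(-3,-2)
3. t=5/2 → B at (1,0); v=(-3,2)
4. t=1/3 → L at (0,2/3); v=(3,2)
5. t=13/6 → T at (13/2,5); v=(3,-2)
6. t=11/6 → R at (12,4/3); v=(-3,-2)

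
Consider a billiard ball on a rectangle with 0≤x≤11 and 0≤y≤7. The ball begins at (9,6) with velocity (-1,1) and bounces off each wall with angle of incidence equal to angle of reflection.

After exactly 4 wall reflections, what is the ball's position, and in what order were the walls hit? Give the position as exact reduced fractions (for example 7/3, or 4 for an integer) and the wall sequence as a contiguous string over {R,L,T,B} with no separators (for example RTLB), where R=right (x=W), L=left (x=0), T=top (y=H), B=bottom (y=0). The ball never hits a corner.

1. t=1 → T at (8,7); v=(-1,-1)
2. t=7 → B at (1,0); v=(-1,1)
3. t=1 → L at (0,1); v=(1,1)
4. t=6 → T at (6,7); v=(1,-1)

Final position: (6,7)
Wall sequence: TBLT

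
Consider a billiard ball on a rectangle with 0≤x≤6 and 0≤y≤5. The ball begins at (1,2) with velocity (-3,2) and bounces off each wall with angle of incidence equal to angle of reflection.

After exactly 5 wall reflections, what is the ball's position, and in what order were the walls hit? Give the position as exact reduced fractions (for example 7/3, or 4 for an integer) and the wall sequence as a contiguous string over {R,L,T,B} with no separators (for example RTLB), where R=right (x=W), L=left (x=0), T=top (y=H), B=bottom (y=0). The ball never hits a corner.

1. t=1/3 → L at (0,8/3); v=(3,2)
2. t=7/6 → T at (7/2,5); v=(3,-2)
3. t=5/6 → R at (6,10/3); v=(-3,-2)
4. t=5/3 → B at (1,0); v=(-3,2)
5. t=1/3 → L at (0,2/3); v=(3,2)

Final position: (0,2/3)
Wall sequence: LTRBL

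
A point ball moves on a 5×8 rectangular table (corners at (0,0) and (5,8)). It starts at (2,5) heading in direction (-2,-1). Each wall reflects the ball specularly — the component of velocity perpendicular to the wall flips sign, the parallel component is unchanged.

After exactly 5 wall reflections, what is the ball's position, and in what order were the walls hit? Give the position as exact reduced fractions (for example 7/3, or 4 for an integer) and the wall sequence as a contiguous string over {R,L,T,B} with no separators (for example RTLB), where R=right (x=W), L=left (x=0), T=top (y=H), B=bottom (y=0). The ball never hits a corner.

1. t=1 → L at (0,4); v=(2,-1)
2. t=5/2 → R at (5,3/2); v=(-2,-1)
3. t=3/2 → B at (2,0); v=(-2,1)
4. t=1 → L at (0,1); v=(2,1)
5. t=5/2 → R at (5,7/2); v=(-2,1)

Final position: (5,7/2)
Wall sequence: LRBLR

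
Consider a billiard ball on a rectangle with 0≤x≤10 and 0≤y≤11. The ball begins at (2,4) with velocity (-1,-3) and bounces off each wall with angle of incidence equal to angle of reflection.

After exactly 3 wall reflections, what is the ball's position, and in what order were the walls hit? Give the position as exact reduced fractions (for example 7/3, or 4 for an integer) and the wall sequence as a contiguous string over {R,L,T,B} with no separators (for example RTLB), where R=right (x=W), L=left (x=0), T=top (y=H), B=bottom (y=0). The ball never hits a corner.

1. t=4/3 → B at (2/3,0); v=(-1,3)
2. t=2/3 → L at (0,2); v=(1,3)
3. t=3 → T at (3,11); v=(1,-3)

Final position: (3,11)
Wall sequence: BLT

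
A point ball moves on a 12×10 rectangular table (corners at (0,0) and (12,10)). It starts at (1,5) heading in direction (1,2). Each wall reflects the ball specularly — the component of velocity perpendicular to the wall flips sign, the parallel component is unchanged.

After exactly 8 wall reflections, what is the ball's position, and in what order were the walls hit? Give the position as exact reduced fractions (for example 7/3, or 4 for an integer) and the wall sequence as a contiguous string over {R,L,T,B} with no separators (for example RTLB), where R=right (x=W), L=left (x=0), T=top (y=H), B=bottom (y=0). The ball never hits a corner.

Final position: (9/2,0)
Wall sequence: TBRTBTLB

1. t=5/2 → T at (7/2,10); v=(1,-2)
2. t=5 → B at (17/2,0); v=(1,2)
3. t=7/2 → R at (12,7); v=(-1,2)
4. t=3/2 → T at (21/2,10); v=(-1,-2)
5. t=5 → B at (11/2,0); v=(-1,2)
6. t=5 → T at (1/2,10); v=(-1,-2)
7. t=1/2 → L at (0,9); v=(1,-2)
8. t=9/2 → B at (9/2,0); v=(1,2)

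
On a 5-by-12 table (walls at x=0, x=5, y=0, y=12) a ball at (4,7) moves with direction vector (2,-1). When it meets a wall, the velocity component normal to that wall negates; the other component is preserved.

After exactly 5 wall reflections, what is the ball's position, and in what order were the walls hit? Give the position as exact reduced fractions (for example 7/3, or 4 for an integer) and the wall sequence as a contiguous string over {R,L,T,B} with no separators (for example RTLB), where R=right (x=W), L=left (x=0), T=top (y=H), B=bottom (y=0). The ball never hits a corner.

1. t=1/2 → R at (5,13/2); v=(-2,-1)
2. t=5/2 → L at (0,4); v=(2,-1)
3. t=5/2 → R at (5,3/2); v=(-2,-1)
4. t=3/2 → B at (2,0); v=(-2,1)
5. t=1 → L at (0,1); v=(2,1)

Final position: (0,1)
Wall sequence: RLRBL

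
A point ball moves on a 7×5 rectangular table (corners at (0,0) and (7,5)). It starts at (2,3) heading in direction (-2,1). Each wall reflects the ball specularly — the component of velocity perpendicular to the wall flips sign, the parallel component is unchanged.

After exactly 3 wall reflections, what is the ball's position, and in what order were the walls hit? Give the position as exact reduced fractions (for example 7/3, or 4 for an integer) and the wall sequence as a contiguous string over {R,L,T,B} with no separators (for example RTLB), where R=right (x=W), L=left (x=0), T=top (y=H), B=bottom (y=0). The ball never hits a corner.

Final position: (7,5/2)
Wall sequence: LTR

1. t=1 → L at (0,4); v=(2,1)
2. t=1 → T at (2,5); v=(2,-1)
3. t=5/2 → R at (7,5/2); v=(-2,-1)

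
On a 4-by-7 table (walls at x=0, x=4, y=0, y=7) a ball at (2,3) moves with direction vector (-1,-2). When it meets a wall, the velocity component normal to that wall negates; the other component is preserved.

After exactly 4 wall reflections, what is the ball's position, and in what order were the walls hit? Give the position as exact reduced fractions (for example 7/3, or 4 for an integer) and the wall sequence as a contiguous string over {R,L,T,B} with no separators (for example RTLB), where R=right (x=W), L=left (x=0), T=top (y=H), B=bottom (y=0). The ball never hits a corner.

Final position: (4,5)
Wall sequence: BLTR

1. t=3/2 → B at (1/2,0); v=(-1,2)
2. t=1/2 → L at (0,1); v=(1,2)
3. t=3 → T at (3,7); v=(1,-2)
4. t=1 → R at (4,5); v=(-1,-2)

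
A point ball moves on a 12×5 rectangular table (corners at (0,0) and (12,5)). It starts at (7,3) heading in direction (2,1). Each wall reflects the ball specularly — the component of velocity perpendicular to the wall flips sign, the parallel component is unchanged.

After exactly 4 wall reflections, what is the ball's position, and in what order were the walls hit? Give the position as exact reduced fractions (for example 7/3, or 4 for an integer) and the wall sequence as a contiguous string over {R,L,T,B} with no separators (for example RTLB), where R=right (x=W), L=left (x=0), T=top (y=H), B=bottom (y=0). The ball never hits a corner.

Final position: (0,3/2)
Wall sequence: TRBL

1. t=2 → T at (11,5); v=(2,-1)
2. t=1/2 → R at (12,9/2); v=(-2,-1)
3. t=9/2 → B at (3,0); v=(-2,1)
4. t=3/2 → L at (0,3/2); v=(2,1)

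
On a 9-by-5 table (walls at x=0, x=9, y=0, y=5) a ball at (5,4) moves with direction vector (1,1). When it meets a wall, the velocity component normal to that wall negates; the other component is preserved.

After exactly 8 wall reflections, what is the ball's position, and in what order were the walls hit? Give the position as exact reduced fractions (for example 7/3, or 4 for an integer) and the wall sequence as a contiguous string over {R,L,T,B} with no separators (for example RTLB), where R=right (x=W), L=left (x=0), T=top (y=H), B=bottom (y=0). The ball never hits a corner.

Final position: (9,4)
Wall sequence: TRBTLBTR

1. t=1 → T at (6,5); v=(1,-1)
2. t=3 → R at (9,2); v=(-1,-1)
3. t=2 → B at (7,0); v=(-1,1)
4. t=5 → T at (2,5); v=(-1,-1)
5. t=2 → L at (0,3); v=(1,-1)
6. t=3 → B at (3,0); v=(1,1)
7. t=5 → T at (8,5); v=(1,-1)
8. t=1 → R at (9,4); v=(-1,-1)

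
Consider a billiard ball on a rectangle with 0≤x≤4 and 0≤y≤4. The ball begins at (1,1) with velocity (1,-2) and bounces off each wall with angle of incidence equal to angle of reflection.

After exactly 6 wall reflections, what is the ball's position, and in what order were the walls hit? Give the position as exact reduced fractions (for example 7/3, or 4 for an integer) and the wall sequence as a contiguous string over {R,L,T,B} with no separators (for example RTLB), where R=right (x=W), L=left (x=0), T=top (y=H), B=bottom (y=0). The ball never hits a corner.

Final position: (0,3)
Wall sequence: BTRBTL

1. t=1/2 → B at (3/2,0); v=(1,2)
2. t=2 → T at (7/2,4); v=(1,-2)
3. t=1/2 → R at (4,3); v=(-1,-2)
4. t=3/2 → B at (5/2,0); v=(-1,2)
5. t=2 → T at (1/2,4); v=(-1,-2)
6. t=1/2 → L at (0,3); v=(1,-2)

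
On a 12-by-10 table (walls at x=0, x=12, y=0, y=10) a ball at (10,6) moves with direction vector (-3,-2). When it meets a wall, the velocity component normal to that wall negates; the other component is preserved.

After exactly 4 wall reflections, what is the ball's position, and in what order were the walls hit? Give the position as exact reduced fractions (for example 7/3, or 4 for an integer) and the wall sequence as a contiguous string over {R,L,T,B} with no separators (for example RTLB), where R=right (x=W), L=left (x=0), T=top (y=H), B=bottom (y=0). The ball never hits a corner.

1. t=3 → B at (1,0); v=(-3,2)
2. t=1/3 → L at (0,2/3); v=(3,2)
3. t=4 → R at (12,26/3); v=(-3,2)
4. t=2/3 → T at (10,10); v=(-3,-2)

Final position: (10,10)
Wall sequence: BLRT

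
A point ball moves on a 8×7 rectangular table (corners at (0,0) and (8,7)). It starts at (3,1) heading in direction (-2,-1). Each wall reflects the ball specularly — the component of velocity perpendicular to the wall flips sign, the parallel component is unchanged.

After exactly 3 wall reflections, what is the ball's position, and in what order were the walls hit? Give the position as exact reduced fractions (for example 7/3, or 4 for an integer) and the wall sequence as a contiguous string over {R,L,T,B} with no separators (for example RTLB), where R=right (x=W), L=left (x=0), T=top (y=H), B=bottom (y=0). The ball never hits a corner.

Final position: (8,9/2)
Wall sequence: BLR

1. t=1 → B at (1,0); v=(-2,1)
2. t=1/2 → L at (0,1/2); v=(2,1)
3. t=4 → R at (8,9/2); v=(-2,1)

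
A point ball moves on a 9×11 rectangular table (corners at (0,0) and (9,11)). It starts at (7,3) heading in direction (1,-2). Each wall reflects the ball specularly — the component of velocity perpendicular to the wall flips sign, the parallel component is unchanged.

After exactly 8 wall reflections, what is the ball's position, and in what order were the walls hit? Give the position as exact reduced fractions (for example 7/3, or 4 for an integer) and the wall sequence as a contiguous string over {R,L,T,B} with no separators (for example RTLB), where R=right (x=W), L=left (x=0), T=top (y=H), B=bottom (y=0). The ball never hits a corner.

1. t=3/2 → B at (17/2,0); v=(1,2)
2. t=1/2 → R at (9,1); v=(-1,2)
3. t=5 → T at (4,11); v=(-1,-2)
4. t=4 → L at (0,3); v=(1,-2)
5. t=3/2 → B at (3/2,0); v=(1,2)
6. t=11/2 → T at (7,11); v=(1,-2)
7. t=2 → R at (9,7); v=(-1,-2)
8. t=7/2 → B at (11/2,0); v=(-1,2)

Final position: (11/2,0)
Wall sequence: BRTLBTRB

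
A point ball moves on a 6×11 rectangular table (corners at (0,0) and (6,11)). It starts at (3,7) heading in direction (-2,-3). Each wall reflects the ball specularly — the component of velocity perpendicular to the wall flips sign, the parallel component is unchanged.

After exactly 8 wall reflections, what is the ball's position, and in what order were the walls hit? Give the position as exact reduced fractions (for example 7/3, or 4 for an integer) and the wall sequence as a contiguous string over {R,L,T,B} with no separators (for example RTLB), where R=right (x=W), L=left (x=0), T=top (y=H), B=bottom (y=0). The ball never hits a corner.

Final position: (1/3,11)
Wall sequence: LBRTLBRT

1. t=3/2 → L at (0,5/2); v=(2,-3)
2. t=5/6 → B at (5/3,0); v=(2,3)
3. t=13/6 → R at (6,13/2); v=(-2,3)
4. t=3/2 → T at (3,11); v=(-2,-3)
5. t=3/2 → L at (0,13/2); v=(2,-3)
6. t=13/6 → B at (13/3,0); v=(2,3)
7. t=5/6 → R at (6,5/2); v=(-2,3)
8. t=17/6 → T at (1/3,11); v=(-2,-3)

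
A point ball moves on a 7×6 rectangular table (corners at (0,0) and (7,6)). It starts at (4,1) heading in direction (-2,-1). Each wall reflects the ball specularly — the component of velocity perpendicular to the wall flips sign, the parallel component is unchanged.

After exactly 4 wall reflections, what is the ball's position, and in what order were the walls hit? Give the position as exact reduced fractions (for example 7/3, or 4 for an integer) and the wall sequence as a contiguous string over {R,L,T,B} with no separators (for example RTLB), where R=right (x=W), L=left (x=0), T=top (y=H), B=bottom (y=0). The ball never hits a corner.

Final position: (4,6)
Wall sequence: BLRT

1. t=1 → B at (2,0); v=(-2,1)
2. t=1 → L at (0,1); v=(2,1)
3. t=7/2 → R at (7,9/2); v=(-2,1)
4. t=3/2 → T at (4,6); v=(-2,-1)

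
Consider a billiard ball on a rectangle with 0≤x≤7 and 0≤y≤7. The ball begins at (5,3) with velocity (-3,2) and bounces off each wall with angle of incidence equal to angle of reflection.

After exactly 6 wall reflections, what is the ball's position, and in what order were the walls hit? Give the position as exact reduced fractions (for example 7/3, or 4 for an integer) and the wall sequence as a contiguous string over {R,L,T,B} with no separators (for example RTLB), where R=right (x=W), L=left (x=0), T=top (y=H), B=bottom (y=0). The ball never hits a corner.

1. t=5/3 → L at (0,19/3); v=(3,2)
2. t=1/3 → T at (1,7); v=(3,-2)
3. t=2 → R at (7,3); v=(-3,-2)
4. t=3/2 → B at (5/2,0); v=(-3,2)
5. t=5/6 → L at (0,5/3); v=(3,2)
6. t=7/3 → R at (7,19/3); v=(-3,2)

Final position: (7,19/3)
Wall sequence: LTRBLR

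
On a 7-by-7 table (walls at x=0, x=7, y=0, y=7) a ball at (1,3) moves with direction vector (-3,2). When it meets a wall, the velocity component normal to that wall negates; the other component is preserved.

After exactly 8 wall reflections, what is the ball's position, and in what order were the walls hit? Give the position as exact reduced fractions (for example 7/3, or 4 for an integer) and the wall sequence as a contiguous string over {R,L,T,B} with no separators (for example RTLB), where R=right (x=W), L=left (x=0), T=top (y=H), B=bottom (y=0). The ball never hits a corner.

Final position: (0,17/3)
Wall sequence: LTRLBRTL

1. t=1/3 → L at (0,11/3); v=(3,2)
2. t=5/3 → T at (5,7); v=(3,-2)
3. t=2/3 → R at (7,17/3); v=(-3,-2)
4. t=7/3 → L at (0,1); v=(3,-2)
5. t=1/2 → B at (3/2,0); v=(3,2)
6. t=11/6 → R at (7,11/3); v=(-3,2)
7. t=5/3 → T at (2,7); v=(-3,-2)
8. t=2/3 → L at (0,17/3); v=(3,-2)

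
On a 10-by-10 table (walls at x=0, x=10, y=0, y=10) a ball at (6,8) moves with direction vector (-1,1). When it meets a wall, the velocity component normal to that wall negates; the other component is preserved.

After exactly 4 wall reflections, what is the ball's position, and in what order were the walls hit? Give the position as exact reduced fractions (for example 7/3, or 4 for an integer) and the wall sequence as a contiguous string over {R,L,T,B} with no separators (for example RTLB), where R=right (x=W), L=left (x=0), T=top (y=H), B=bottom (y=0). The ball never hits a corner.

1. t=2 → T at (4,10); v=(-1,-1)
2. t=4 → L at (0,6); v=(1,-1)
3. t=6 → B at (6,0); v=(1,1)
4. t=4 → R at (10,4); v=(-1,1)

Final position: (10,4)
Wall sequence: TLBR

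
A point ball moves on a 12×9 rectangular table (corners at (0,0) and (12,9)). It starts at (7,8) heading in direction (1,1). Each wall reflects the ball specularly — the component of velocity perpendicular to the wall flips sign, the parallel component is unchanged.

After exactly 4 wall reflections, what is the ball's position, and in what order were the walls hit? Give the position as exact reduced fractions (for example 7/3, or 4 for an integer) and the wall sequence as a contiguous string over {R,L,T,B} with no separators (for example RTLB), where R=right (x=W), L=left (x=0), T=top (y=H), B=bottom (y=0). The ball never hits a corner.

Final position: (0,7)
Wall sequence: TRBL

1. t=1 → T at (8,9); v=(1,-1)
2. t=4 → R at (12,5); v=(-1,-1)
3. t=5 → B at (7,0); v=(-1,1)
4. t=7 → L at (0,7); v=(1,1)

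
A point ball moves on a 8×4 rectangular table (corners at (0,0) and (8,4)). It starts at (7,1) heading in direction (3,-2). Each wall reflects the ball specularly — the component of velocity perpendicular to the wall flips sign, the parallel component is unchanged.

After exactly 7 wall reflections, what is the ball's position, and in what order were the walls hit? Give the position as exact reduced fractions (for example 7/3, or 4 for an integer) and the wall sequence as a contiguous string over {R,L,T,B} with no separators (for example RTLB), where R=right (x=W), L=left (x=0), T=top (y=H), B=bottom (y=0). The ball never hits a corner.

Final position: (11/2,4)
Wall sequence: RBTLBRT

1. t=1/3 → R at (8,1/3); v=(-3,-2)
2. t=1/6 → B at (15/2,0); v=(-3,2)
3. t=2 → T at (3/2,4); v=(-3,-2)
4. t=1/2 → L at (0,3); v=(3,-2)
5. t=3/2 → B at (9/2,0); v=(3,2)
6. t=7/6 → R at (8,7/3); v=(-3,2)
7. t=5/6 → T at (11/2,4); v=(-3,-2)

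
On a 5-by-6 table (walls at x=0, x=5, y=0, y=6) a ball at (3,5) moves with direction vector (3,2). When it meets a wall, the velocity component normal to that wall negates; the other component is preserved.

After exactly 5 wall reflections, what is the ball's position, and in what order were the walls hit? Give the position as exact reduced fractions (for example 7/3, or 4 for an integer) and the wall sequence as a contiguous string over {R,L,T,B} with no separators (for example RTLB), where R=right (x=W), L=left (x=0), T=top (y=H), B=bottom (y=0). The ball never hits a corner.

Final position: (5,1)
Wall sequence: TRLBR

1. t=1/2 → T at (9/2,6); v=(3,-2)
2. t=1/6 → R at (5,17/3); v=(-3,-2)
3. t=5/3 → L at (0,7/3); v=(3,-2)
4. t=7/6 → B at (7/2,0); v=(3,2)
5. t=1/2 → R at (5,1); v=(-3,2)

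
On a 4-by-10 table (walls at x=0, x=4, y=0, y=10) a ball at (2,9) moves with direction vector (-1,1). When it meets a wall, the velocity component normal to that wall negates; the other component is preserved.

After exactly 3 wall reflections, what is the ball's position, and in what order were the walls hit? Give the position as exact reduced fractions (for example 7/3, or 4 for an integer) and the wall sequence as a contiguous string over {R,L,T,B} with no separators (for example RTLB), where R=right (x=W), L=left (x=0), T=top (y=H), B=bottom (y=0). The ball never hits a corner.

Final position: (4,5)
Wall sequence: TLR

1. t=1 → T at (1,10); v=(-1,-1)
2. t=1 → L at (0,9); v=(1,-1)
3. t=4 → R at (4,5); v=(-1,-1)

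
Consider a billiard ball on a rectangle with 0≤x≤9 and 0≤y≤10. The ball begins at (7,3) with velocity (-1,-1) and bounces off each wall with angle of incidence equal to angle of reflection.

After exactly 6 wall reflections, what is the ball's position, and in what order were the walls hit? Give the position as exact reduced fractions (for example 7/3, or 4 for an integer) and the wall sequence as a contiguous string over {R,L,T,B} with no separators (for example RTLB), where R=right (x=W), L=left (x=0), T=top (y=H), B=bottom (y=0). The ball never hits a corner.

Final position: (0,2)
Wall sequence: BLTRBL

1. t=3 → B at (4,0); v=(-1,1)
2. t=4 → L at (0,4); v=(1,1)
3. t=6 → T at (6,10); v=(1,-1)
4. t=3 → R at (9,7); v=(-1,-1)
5. t=7 → B at (2,0); v=(-1,1)
6. t=2 → L at (0,2); v=(1,1)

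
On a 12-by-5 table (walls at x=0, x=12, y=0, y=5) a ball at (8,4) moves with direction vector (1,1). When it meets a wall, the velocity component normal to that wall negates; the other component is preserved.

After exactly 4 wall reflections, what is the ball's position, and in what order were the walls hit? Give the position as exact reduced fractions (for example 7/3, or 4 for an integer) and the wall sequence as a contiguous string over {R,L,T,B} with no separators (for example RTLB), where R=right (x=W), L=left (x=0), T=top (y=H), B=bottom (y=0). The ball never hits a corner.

Final position: (5,5)
Wall sequence: TRBT

1. t=1 → T at (9,5); v=(1,-1)
2. t=3 → R at (12,2); v=(-1,-1)
3. t=2 → B at (10,0); v=(-1,1)
4. t=5 → T at (5,5); v=(-1,-1)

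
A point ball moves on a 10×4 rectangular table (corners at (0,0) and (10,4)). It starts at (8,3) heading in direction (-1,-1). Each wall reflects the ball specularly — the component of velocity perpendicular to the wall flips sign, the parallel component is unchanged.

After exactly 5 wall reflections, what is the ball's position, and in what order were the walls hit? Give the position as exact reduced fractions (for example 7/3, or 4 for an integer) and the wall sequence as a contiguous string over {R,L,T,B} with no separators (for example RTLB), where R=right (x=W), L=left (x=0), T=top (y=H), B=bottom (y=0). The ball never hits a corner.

1. t=3 → B at (5,0); v=(-1,1)
2. t=4 → T at (1,4); v=(-1,-1)
3. t=1 → L at (0,3); v=(1,-1)
4. t=3 → B at (3,0); v=(1,1)
5. t=4 → T at (7,4); v=(1,-1)

Final position: (7,4)
Wall sequence: BTLBT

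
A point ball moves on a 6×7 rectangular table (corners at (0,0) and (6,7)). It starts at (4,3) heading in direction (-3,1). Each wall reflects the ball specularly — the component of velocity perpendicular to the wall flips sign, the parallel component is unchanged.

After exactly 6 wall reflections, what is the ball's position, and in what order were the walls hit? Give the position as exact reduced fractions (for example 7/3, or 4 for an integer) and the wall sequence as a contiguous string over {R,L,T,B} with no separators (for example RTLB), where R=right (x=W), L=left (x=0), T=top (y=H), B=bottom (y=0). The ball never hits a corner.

Final position: (0,5/3)
Wall sequence: LRTLRL

1. t=4/3 → L at (0,13/3); v=(3,1)
2. t=2 → R at (6,19/3); v=(-3,1)
3. t=2/3 → T at (4,7); v=(-3,-1)
4. t=4/3 → L at (0,17/3); v=(3,-1)
5. t=2 → R at (6,11/3); v=(-3,-1)
6. t=2 → L at (0,5/3); v=(3,-1)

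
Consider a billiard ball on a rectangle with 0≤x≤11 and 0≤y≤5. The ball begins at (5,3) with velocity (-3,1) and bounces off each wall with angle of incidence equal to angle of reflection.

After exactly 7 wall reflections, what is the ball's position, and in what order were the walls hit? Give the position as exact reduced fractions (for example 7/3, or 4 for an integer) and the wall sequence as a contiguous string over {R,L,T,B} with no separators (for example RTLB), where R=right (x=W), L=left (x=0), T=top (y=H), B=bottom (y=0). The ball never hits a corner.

1. t=5/3 → L at (0,14/3); v=(3,1)
2. t=1/3 → T at (1,5); v=(3,-1)
3. t=10/3 → R at (11,5/3); v=(-3,-1)
4. t=5/3 → B at (6,0); v=(-3,1)
5. t=2 → L at (0,2); v=(3,1)
6. t=3 → T at (9,5); v=(3,-1)
7. t=2/3 → R at (11,13/3); v=(-3,-1)

Final position: (11,13/3)
Wall sequence: LTRBLTR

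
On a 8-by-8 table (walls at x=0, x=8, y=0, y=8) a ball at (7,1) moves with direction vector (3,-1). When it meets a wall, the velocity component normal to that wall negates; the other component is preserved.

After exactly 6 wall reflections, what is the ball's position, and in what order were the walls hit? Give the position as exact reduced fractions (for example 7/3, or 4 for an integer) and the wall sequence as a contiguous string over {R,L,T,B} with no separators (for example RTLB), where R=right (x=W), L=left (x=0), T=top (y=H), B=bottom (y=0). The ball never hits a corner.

Final position: (2,8)
Wall sequence: RBLRLT

1. t=1/3 → R at (8,2/3); v=(-3,-1)
2. t=2/3 → B at (6,0); v=(-3,1)
3. t=2 → L at (0,2); v=(3,1)
4. t=8/3 → R at (8,14/3); v=(-3,1)
5. t=8/3 → L at (0,22/3); v=(3,1)
6. t=2/3 → T at (2,8); v=(3,-1)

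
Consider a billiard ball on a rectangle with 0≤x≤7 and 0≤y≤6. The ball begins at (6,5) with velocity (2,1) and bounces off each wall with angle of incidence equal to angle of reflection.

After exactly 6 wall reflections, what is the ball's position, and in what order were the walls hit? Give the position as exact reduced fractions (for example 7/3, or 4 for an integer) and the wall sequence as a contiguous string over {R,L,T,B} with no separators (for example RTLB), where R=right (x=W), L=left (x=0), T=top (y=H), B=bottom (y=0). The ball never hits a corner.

1. t=1/2 → R at (7,11/2); v=(-2,1)
2. t=1/2 → T at (6,6); v=(-2,-1)
3. t=3 → L at (0,3); v=(2,-1)
4. t=3 → B at (6,0); v=(2,1)
5. t=1/2 → R at (7,1/2); v=(-2,1)
6. t=7/2 → L at (0,4); v=(2,1)

Final position: (0,4)
Wall sequence: RTLBRL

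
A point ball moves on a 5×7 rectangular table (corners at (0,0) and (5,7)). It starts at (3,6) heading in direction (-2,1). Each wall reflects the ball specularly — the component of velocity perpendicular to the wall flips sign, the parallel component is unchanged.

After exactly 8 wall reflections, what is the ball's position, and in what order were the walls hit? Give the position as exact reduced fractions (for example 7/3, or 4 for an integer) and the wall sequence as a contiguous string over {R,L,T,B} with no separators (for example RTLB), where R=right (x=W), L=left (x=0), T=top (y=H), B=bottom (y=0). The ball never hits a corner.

1. t=1 → T at (1,7); v=(-2,-1)
2. t=1/2 → L at (0,13/2); v=(2,-1)
3. t=5/2 → R at (5,4); v=(-2,-1)
4. t=5/2 → L at (0,3/2); v=(2,-1)
5. t=3/2 → B at (3,0); v=(2,1)
6. t=1 → R at (5,1); v=(-2,1)
7. t=5/2 → L at (0,7/2); v=(2,1)
8. t=5/2 → R at (5,6); v=(-2,1)

Final position: (5,6)
Wall sequence: TLRLBRLR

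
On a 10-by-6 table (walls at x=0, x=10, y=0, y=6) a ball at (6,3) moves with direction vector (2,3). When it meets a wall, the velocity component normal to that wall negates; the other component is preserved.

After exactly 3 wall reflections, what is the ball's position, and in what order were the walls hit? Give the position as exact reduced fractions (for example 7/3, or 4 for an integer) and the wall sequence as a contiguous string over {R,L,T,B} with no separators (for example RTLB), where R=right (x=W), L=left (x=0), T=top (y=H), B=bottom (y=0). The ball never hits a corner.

1. t=1 → T at (8,6); v=(2,-3)
2. t=1 → R at (10,3); v=(-2,-3)
3. t=1 → B at (8,0); v=(-2,3)

Final position: (8,0)
Wall sequence: TRB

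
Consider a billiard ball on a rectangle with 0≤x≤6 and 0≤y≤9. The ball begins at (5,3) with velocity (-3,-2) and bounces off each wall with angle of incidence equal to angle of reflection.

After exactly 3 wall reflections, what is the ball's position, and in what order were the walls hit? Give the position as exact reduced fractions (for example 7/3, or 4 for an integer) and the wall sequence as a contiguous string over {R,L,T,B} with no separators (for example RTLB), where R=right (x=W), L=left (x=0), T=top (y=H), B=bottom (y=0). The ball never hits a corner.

1. t=3/2 → B at (1/2,0); v=(-3,2)
2. t=1/6 → L at (0,1/3); v=(3,2)
3. t=2 → R at (6,13/3); v=(-3,2)

Final position: (6,13/3)
Wall sequence: BLR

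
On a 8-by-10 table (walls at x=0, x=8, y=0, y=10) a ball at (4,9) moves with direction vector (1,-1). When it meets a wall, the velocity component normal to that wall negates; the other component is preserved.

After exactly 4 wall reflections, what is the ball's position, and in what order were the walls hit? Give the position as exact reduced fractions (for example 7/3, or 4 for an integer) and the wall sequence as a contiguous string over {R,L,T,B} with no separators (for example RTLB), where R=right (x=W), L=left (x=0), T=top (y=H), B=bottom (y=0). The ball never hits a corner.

1. t=4 → R at (8,5); v=(-1,-1)
2. t=5 → B at (3,0); v=(-1,1)
3. t=3 → L at (0,3); v=(1,1)
4. t=7 → T at (7,10); v=(1,-1)

Final position: (7,10)
Wall sequence: RBLT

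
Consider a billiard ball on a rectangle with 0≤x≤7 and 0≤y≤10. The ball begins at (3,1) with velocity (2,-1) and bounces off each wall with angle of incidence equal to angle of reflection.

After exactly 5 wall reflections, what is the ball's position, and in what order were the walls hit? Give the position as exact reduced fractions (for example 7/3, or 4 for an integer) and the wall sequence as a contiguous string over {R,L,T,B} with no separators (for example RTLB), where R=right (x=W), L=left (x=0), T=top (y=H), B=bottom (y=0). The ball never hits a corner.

Final position: (3,10)
Wall sequence: BRLRT

1. t=1 → B at (5,0); v=(2,1)
2. t=1 → R at (7,1); v=(-2,1)
3. t=7/2 → L at (0,9/2); v=(2,1)
4. t=7/2 → R at (7,8); v=(-2,1)
5. t=2 → T at (3,10); v=(-2,-1)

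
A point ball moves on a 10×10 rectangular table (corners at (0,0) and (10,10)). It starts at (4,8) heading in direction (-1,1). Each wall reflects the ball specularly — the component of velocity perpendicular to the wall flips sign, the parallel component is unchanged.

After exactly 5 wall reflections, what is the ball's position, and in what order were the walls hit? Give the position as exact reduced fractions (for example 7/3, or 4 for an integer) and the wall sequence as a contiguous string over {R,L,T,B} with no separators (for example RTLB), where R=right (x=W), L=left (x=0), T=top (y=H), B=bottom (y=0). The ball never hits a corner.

1. t=2 → T at (2,10); v=(-1,-1)
2. t=2 → L at (0,8); v=(1,-1)
3. t=8 → B at (8,0); v=(1,1)
4. t=2 → R at (10,2); v=(-1,1)
5. t=8 → T at (2,10); v=(-1,-1)

Final position: (2,10)
Wall sequence: TLBRT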